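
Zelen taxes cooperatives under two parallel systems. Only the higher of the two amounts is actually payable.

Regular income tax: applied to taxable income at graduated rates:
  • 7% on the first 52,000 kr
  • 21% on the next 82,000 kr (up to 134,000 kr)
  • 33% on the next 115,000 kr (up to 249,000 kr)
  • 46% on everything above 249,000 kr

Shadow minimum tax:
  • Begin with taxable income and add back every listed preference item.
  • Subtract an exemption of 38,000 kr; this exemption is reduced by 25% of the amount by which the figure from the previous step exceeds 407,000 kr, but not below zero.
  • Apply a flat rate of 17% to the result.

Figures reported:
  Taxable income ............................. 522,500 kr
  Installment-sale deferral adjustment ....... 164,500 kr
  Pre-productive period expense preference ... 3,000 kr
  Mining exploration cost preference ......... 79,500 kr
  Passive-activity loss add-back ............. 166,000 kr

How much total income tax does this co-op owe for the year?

184,620 kr

Shadow minimum tax:
  Adjusted income: 522,500 kr + 164,500 kr + 3,000 kr + 79,500 kr + 166,000 kr = 935,500 kr
  Exemption: 25% × (935,500 kr − 407,000 kr) = 132,125 kr ≥ 38,000 kr, so the exemption is fully phased out
  Base: 935,500 kr − 0 kr = 935,500 kr
  935,500 kr × 17% = 159,035 kr

Regular income tax:
  52,000 kr × 7% = 3,640 kr
  82,000 kr × 21% = 17,220 kr
  115,000 kr × 33% = 37,950 kr
  273,500 kr × 46% = 125,810 kr
  → 184,620 kr

184,620 kr > 159,035 kr, so the regular income tax governs.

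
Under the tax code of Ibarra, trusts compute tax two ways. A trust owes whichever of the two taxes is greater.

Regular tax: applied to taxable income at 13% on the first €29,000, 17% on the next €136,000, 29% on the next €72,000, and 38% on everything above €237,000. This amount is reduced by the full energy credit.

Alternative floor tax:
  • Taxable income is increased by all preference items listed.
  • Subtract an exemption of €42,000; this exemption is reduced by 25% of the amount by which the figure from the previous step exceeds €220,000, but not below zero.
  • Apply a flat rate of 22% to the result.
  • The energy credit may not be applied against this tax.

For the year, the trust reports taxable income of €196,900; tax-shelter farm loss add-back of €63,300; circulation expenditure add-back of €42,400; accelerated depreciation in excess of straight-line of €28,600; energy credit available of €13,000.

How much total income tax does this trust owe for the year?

€69,740

Alternative floor tax:
  Adjusted income: €196,900 + €63,300 + €42,400 + €28,600 = €331,200
  Exemption: €42,000 − 25% × (€331,200 − €220,000) = €42,000 − €27,800 = €14,200
  Base: €331,200 − €14,200 = €317,000
  €317,000 × 22% = €69,740

Regular tax:
  €29,000 × 13% = €3,770
  €136,000 × 17% = €23,120
  €31,900 × 29% = €9,251
  → €36,141
  Less energy credit €13,000 → €23,141

€69,740 > €23,141, so the alternative floor tax is the binding amount.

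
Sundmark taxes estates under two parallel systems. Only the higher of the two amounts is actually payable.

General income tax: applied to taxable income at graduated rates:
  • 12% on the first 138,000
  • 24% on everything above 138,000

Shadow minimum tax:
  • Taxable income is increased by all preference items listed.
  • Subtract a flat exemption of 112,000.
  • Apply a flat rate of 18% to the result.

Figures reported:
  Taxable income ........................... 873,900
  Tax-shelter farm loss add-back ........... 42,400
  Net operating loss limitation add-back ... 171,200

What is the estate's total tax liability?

193,176

Shadow minimum tax:
  Adjusted income: 873,900 + 42,400 + 171,200 = 1,087,500
  Less exemption 112,000 → base 975,500
  975,500 × 18% = 175,590

General income tax:
  138,000 × 12% = 16,560
  735,900 × 24% = 176,616
  → 193,176

193,176 > 175,590, so the general income tax governs.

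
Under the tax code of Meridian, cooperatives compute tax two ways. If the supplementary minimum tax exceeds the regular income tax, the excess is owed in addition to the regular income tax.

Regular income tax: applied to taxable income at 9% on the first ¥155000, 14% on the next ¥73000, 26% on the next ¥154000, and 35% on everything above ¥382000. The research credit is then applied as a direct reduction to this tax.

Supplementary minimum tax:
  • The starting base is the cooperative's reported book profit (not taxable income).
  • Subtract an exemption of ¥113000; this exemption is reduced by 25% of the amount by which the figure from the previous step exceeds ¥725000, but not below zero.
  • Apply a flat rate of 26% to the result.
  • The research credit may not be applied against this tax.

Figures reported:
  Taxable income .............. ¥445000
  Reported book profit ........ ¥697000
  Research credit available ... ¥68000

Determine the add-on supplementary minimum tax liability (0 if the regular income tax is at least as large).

Regular income tax:
  ¥155000 × 9% = ¥13950
  ¥73000 × 14% = ¥10220
  ¥154000 × 26% = ¥40040
  ¥63000 × 35% = ¥22050
  → ¥86260
  Less research credit ¥68000 → ¥18260

Supplementary minimum tax:
  Base (reported book profit): ¥697000
  Exemption: ¥697000 ≤ ¥725000, so full ¥113000 applies
  Base: ¥697000 − ¥113000 = ¥584000
  ¥584000 × 26% = ¥151840

Excess of supplementary minimum tax over regular income tax: ¥151840 − ¥18260 = ¥133580.

¥133580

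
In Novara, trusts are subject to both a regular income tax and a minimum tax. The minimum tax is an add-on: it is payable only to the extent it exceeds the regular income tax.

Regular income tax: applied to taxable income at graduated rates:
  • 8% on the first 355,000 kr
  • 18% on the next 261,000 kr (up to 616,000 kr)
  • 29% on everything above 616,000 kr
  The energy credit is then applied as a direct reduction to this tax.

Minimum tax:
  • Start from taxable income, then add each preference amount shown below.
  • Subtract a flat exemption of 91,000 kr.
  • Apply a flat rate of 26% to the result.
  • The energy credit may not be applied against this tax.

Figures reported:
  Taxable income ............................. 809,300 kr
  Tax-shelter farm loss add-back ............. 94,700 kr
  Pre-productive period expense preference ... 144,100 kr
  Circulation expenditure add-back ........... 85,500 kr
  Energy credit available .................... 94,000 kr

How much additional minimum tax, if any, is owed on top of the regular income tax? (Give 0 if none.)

Minimum tax:
  Adjusted income: 809,300 kr + 94,700 kr + 144,100 kr + 85,500 kr = 1,133,600 kr
  Less exemption 91,000 kr → base 1,042,600 kr
  1,042,600 kr × 26% = 271,076 kr

Regular income tax:
  355,000 kr × 8% = 28,400 kr
  261,000 kr × 18% = 46,980 kr
  193,300 kr × 29% = 56,057 kr
  → 131,437 kr
  Less energy credit 94,000 kr → 37,437 kr

Excess of minimum tax over regular income tax: 271,076 kr − 37,437 kr = 233,639 kr.

233,639 kr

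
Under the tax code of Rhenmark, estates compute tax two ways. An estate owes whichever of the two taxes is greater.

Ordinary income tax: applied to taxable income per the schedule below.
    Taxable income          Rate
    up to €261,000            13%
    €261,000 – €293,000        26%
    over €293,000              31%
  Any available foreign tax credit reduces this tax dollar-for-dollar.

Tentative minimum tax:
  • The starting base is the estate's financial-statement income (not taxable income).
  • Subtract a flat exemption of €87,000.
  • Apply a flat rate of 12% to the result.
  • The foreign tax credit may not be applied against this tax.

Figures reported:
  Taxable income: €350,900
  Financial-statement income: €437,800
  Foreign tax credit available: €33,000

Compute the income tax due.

€42,096

Ordinary income tax:
  €261,000 × 13% = €33,930
  €32,000 × 26% = €8,320
  €57,900 × 31% = €17,949
  → €60,199
  Less foreign tax credit €33,000 → €27,199

Tentative minimum tax:
  Base (financial-statement income): €437,800
  Less exemption €87,000 → base €350,800
  €350,800 × 12% = €42,096

€42,096 > €27,199, so the tentative minimum tax is the binding amount.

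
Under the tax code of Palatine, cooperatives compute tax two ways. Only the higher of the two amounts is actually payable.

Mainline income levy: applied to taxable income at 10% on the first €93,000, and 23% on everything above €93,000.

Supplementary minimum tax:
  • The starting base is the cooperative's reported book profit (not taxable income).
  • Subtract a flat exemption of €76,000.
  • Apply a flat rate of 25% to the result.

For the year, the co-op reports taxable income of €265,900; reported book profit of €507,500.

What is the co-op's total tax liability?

Mainline income levy:
  €93,000 × 10% = €9,300
  €172,900 × 23% = €39,767
  → €49,067

Supplementary minimum tax:
  Base (reported book profit): €507,500
  Less exemption €76,000 → base €431,500
  €431,500 × 25% = €107,875

€107,875 > €49,067, so the supplementary minimum tax is the binding amount.

€107,875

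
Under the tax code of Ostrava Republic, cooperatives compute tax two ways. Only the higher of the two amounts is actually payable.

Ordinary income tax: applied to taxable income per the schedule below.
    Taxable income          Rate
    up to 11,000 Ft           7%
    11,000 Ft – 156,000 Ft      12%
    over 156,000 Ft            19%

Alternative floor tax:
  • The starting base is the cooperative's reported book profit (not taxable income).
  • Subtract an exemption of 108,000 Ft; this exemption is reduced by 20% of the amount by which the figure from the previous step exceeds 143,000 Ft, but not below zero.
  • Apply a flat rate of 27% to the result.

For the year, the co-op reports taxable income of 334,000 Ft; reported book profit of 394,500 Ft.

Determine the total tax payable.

Ordinary income tax:
  11,000 Ft × 7% = 770 Ft
  145,000 Ft × 12% = 17,400 Ft
  178,000 Ft × 19% = 33,820 Ft
  → 51,990 Ft

Alternative floor tax:
  Base (reported book profit): 394,500 Ft
  Exemption: 108,000 Ft − 20% × (394,500 Ft − 143,000 Ft) = 108,000 Ft − 50,300 Ft = 57,700 Ft
  Base: 394,500 Ft − 57,700 Ft = 336,800 Ft
  336,800 Ft × 27% = 90,936 Ft

90,936 Ft > 51,990 Ft, so the alternative floor tax is the binding amount.

90,936 Ft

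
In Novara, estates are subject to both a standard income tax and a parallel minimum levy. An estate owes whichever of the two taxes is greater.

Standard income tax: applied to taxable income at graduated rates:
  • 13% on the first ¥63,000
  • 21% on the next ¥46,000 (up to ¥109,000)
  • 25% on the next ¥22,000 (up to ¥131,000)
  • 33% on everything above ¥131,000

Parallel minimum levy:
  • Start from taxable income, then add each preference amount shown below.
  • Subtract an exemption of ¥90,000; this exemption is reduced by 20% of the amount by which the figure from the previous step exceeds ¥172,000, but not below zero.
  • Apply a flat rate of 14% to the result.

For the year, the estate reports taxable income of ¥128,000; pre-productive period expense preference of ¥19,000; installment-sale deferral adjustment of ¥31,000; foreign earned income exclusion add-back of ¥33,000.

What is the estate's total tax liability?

¥22,600

Parallel minimum levy:
  Adjusted income: ¥128,000 + ¥19,000 + ¥31,000 + ¥33,000 = ¥211,000
  Exemption: ¥90,000 − 20% × (¥211,000 − ¥172,000) = ¥90,000 − ¥7,800 = ¥82,200
  Base: ¥211,000 − ¥82,200 = ¥128,800
  ¥128,800 × 14% = ¥18,032

Standard income tax:
  ¥63,000 × 13% = ¥8,190
  ¥46,000 × 21% = ¥9,660
  ¥19,000 × 25% = ¥4,750
  → ¥22,600

¥22,600 > ¥18,032, so the standard income tax governs.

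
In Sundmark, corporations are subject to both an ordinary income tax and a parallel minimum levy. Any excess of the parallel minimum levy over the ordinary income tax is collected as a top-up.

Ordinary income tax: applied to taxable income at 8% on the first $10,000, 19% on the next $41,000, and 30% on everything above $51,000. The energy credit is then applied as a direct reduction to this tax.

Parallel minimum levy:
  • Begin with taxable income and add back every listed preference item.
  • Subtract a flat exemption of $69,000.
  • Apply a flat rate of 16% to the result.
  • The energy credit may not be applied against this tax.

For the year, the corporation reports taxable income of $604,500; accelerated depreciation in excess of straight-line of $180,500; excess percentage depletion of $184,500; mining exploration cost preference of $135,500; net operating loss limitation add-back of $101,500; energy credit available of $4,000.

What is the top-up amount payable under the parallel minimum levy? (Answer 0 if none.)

Ordinary income tax:
  $10,000 × 8% = $800
  $41,000 × 19% = $7,790
  $553,500 × 30% = $166,050
  → $174,640
  Less energy credit $4,000 → $170,640

Parallel minimum levy:
  Adjusted income: $604,500 + $180,500 + $184,500 + $135,500 + $101,500 = $1,206,500
  Less exemption $69,000 → base $1,137,500
  $1,137,500 × 16% = $182,000

Excess of parallel minimum levy over ordinary income tax: $182,000 − $170,640 = $11,360.

$11,360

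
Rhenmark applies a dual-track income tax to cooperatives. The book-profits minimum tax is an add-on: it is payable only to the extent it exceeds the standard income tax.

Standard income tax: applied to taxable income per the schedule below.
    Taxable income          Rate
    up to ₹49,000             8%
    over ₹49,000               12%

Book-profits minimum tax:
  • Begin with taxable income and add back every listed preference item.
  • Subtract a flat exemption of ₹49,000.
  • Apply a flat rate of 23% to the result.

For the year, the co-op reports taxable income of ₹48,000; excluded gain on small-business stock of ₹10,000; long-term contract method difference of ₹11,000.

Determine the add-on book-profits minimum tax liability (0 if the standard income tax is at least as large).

₹760

Book-profits minimum tax:
  Adjusted income: ₹48,000 + ₹10,000 + ₹11,000 = ₹69,000
  Less exemption ₹49,000 → base ₹20,000
  ₹20,000 × 23% = ₹4,600

Standard income tax:
  ₹48,000 × 8% = ₹3,840

Excess of book-profits minimum tax over standard income tax: ₹4,600 − ₹3,840 = ₹760.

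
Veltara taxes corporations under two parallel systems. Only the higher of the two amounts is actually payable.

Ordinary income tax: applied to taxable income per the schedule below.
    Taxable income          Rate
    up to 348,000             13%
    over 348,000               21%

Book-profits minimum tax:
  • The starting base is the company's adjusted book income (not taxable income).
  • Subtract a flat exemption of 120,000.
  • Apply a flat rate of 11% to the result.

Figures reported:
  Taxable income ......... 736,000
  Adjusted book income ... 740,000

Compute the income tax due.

126,720

Ordinary income tax:
  348,000 × 13% = 45,240
  388,000 × 21% = 81,480
  → 126,720

Book-profits minimum tax:
  Base (adjusted book income): 740,000
  Less exemption 120,000 → base 620,000
  620,000 × 11% = 68,200

126,720 > 68,200, so the ordinary income tax governs.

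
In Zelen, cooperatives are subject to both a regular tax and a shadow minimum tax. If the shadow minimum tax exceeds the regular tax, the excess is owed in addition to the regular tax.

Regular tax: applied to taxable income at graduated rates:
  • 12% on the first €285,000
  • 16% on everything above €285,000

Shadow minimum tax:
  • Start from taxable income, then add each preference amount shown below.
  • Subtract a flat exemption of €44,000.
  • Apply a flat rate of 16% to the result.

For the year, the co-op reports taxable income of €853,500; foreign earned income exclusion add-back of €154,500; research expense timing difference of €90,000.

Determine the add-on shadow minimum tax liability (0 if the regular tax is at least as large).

Shadow minimum tax:
  Adjusted income: €853,500 + €154,500 + €90,000 = €1,098,000
  Less exemption €44,000 → base €1,054,000
  €1,054,000 × 16% = €168,640

Regular tax:
  €285,000 × 12% = €34,200
  €568,500 × 16% = €90,960
  → €125,160

Excess of shadow minimum tax over regular tax: €168,640 − €125,160 = €43,480.

€43,480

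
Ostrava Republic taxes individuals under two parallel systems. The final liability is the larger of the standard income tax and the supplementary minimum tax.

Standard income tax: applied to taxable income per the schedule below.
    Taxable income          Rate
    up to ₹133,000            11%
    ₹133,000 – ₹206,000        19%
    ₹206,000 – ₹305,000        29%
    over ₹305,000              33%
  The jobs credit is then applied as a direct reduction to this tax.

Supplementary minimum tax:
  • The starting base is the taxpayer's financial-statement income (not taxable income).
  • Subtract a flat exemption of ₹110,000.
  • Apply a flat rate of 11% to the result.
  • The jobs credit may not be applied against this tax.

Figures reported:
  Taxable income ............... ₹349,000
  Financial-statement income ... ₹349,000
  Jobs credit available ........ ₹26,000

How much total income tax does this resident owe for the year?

₹45,730

Supplementary minimum tax:
  Base (financial-statement income): ₹349,000
  Less exemption ₹110,000 → base ₹239,000
  ₹239,000 × 11% = ₹26,290

Standard income tax:
  ₹133,000 × 11% = ₹14,630
  ₹73,000 × 19% = ₹13,870
  ₹99,000 × 29% = ₹28,710
  ₹44,000 × 33% = ₹14,520
  → ₹71,730
  Less jobs credit ₹26,000 → ₹45,730

₹45,730 > ₹26,290, so the standard income tax governs.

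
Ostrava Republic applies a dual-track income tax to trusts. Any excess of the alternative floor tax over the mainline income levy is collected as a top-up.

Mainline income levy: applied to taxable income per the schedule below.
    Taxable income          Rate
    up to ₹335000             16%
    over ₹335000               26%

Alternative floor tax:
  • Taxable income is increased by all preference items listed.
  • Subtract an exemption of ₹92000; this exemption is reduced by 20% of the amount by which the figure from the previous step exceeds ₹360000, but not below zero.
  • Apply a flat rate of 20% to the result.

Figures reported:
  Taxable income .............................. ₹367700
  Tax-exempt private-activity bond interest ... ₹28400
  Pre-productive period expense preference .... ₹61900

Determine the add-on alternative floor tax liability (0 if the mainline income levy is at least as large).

Alternative floor tax:
  Adjusted income: ₹367700 + ₹28400 + ₹61900 = ₹458000
  Exemption: ₹92000 − 20% × (₹458000 − ₹360000) = ₹92000 − ₹19600 = ₹72400
  Base: ₹458000 − ₹72400 = ₹385600
  ₹385600 × 20% = ₹77120

Mainline income levy:
  ₹335000 × 16% = ₹53600
  ₹32700 × 26% = ₹8502
  → ₹62102

Excess of alternative floor tax over mainline income levy: ₹77120 − ₹62102 = ₹15018.

₹15018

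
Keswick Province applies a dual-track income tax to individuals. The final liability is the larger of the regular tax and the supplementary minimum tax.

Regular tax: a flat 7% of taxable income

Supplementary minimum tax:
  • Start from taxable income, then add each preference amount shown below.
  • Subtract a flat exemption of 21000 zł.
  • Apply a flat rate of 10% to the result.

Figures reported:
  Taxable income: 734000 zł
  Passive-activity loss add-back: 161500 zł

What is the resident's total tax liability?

87450 zł

Regular tax:
  734000 zł × 7% = 51380 zł

Supplementary minimum tax:
  Adjusted income: 734000 zł + 161500 zł = 895500 zł
  Less exemption 21000 zł → base 874500 zł
  874500 zł × 10% = 87450 zł

87450 zł > 51380 zł, so the supplementary minimum tax is the binding amount.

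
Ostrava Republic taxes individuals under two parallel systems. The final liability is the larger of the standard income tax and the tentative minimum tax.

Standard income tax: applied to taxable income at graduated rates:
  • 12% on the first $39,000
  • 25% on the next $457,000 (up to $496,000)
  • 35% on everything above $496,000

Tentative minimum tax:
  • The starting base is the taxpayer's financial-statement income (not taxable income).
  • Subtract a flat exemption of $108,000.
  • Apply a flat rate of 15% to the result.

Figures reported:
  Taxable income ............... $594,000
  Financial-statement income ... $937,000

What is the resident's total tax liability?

$153,230

Tentative minimum tax:
  Base (financial-statement income): $937,000
  Less exemption $108,000 → base $829,000
  $829,000 × 15% = $124,350

Standard income tax:
  $39,000 × 12% = $4,680
  $457,000 × 25% = $114,250
  $98,000 × 35% = $34,300
  → $153,230

$153,230 > $124,350, so the standard income tax governs.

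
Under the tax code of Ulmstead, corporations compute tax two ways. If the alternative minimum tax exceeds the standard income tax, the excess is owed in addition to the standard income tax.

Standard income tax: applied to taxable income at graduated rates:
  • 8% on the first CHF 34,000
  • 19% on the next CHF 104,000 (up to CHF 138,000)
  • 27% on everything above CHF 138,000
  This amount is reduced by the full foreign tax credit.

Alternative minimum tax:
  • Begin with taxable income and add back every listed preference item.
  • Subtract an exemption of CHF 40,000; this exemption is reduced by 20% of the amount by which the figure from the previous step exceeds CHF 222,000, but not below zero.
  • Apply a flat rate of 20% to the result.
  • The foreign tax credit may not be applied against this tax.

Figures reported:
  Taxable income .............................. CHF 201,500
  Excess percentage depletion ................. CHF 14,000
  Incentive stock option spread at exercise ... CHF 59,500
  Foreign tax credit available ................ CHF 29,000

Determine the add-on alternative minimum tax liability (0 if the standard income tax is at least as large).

Alternative minimum tax:
  Adjusted income: CHF 201,500 + CHF 14,000 + CHF 59,500 = CHF 275,000
  Exemption: CHF 40,000 − 20% × (CHF 275,000 − CHF 222,000) = CHF 40,000 − CHF 10,600 = CHF 29,400
  Base: CHF 275,000 − CHF 29,400 = CHF 245,600
  CHF 245,600 × 20% = CHF 49,120

Standard income tax:
  CHF 34,000 × 8% = CHF 2,720
  CHF 104,000 × 19% = CHF 19,760
  CHF 63,500 × 27% = CHF 17,145
  → CHF 39,625
  Less foreign tax credit CHF 29,000 → CHF 10,625

Excess of alternative minimum tax over standard income tax: CHF 49,120 − CHF 10,625 = CHF 38,495.

CHF 38,495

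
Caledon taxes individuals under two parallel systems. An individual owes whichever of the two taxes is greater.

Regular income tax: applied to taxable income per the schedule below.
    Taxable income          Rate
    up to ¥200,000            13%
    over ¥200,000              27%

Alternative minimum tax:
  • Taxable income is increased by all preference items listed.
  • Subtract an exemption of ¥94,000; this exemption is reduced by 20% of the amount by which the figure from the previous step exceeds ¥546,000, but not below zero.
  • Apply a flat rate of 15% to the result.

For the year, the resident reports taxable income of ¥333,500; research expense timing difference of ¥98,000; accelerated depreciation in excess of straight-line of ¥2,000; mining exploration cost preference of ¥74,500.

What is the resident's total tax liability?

¥62,100

Regular income tax:
  ¥200,000 × 13% = ¥26,000
  ¥133,500 × 27% = ¥36,045
  → ¥62,045

Alternative minimum tax:
  Adjusted income: ¥333,500 + ¥98,000 + ¥2,000 + ¥74,500 = ¥508,000
  Exemption: ¥508,000 ≤ ¥546,000, so full ¥94,000 applies
  Base: ¥508,000 − ¥94,000 = ¥414,000
  ¥414,000 × 15% = ¥62,100

¥62,100 > ¥62,045, so the alternative minimum tax is the binding amount.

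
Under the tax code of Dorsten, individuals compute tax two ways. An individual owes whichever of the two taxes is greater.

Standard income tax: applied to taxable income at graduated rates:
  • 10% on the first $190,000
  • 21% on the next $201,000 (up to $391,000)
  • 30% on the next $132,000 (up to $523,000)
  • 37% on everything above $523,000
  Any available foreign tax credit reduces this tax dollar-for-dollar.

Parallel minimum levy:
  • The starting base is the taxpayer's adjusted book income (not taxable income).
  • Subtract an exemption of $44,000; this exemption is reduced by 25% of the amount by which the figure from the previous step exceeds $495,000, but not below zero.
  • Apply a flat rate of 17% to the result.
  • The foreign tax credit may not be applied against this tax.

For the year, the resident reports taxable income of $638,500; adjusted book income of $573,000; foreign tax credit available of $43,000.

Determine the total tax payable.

Standard income tax:
  $190,000 × 10% = $19,000
  $201,000 × 21% = $42,210
  $132,000 × 30% = $39,600
  $115,500 × 37% = $42,735
  → $143,545
  Less foreign tax credit $43,000 → $100,545

Parallel minimum levy:
  Base (adjusted book income): $573,000
  Exemption: $44,000 − 25% × ($573,000 − $495,000) = $44,000 − $19,500 = $24,500
  Base: $573,000 − $24,500 = $548,500
  $548,500 × 17% = $93,245

$100,545 > $93,245, so the standard income tax governs.

$100,545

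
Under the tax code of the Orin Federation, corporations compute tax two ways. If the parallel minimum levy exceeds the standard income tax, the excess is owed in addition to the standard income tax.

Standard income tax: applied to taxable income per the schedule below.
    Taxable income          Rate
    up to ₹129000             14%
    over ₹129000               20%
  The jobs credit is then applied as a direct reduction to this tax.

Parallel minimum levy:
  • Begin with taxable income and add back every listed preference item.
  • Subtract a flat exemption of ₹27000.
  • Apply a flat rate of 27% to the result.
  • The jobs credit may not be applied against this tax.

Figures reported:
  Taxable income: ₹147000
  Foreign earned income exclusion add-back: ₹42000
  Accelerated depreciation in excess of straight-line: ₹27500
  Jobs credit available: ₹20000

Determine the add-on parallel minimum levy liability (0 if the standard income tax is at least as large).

₹49505

Parallel minimum levy:
  Adjusted income: ₹147000 + ₹42000 + ₹27500 = ₹216500
  Less exemption ₹27000 → base ₹189500
  ₹189500 × 27% = ₹51165

Standard income tax:
  ₹129000 × 14% = ₹18060
  ₹18000 × 20% = ₹3600
  → ₹21660
  Less jobs credit ₹20000 → ₹1660

Excess of parallel minimum levy over standard income tax: ₹51165 − ₹1660 = ₹49505.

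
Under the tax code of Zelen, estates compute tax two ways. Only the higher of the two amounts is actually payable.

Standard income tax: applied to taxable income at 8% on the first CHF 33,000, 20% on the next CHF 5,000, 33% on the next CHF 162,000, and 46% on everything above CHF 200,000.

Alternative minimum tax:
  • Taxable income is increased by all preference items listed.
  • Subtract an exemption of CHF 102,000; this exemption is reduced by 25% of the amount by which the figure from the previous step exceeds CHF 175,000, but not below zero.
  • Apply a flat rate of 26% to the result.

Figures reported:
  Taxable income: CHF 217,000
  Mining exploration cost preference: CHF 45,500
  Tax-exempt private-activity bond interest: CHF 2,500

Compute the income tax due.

CHF 64,920

Standard income tax:
  CHF 33,000 × 8% = CHF 2,640
  CHF 5,000 × 20% = CHF 1,000
  CHF 162,000 × 33% = CHF 53,460
  CHF 17,000 × 46% = CHF 7,820
  → CHF 64,920

Alternative minimum tax:
  Adjusted income: CHF 217,000 + CHF 45,500 + CHF 2,500 = CHF 265,000
  Exemption: CHF 102,000 − 25% × (CHF 265,000 − CHF 175,000) = CHF 102,000 − CHF 22,500 = CHF 79,500
  Base: CHF 265,000 − CHF 79,500 = CHF 185,500
  CHF 185,500 × 26% = CHF 48,230

CHF 64,920 > CHF 48,230, so the standard income tax governs.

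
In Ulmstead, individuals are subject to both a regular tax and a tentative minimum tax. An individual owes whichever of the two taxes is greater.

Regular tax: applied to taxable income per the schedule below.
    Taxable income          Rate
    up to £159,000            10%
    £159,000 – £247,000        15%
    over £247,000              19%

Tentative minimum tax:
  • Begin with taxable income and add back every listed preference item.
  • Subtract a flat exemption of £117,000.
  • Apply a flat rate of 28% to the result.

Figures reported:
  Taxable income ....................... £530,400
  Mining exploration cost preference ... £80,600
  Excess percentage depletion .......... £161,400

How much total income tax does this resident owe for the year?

£183,512

Tentative minimum tax:
  Adjusted income: £530,400 + £80,600 + £161,400 = £772,400
  Less exemption £117,000 → base £655,400
  £655,400 × 28% = £183,512

Regular tax:
  £159,000 × 10% = £15,900
  £88,000 × 15% = £13,200
  £283,400 × 19% = £53,846
  → £82,946

£183,512 > £82,946, so the tentative minimum tax is the binding amount.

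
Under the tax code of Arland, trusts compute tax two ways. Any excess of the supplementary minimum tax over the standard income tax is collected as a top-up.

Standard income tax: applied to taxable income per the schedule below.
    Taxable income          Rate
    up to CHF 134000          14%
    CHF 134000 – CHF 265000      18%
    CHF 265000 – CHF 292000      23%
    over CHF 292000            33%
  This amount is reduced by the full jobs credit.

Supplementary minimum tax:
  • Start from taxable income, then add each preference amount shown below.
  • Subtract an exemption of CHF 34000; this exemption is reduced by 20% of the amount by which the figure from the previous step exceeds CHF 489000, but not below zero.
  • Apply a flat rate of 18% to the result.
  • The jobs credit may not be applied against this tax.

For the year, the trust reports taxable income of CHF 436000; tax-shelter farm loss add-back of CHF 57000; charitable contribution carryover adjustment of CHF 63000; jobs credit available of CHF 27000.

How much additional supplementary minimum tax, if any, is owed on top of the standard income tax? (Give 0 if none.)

Standard income tax:
  CHF 134000 × 14% = CHF 18760
  CHF 131000 × 18% = CHF 23580
  CHF 27000 × 23% = CHF 6210
  CHF 144000 × 33% = CHF 47520
  → CHF 96070
  Less jobs credit CHF 27000 → CHF 69070

Supplementary minimum tax:
  Adjusted income: CHF 436000 + CHF 57000 + CHF 63000 = CHF 556000
  Exemption: CHF 34000 − 20% × (CHF 556000 − CHF 489000) = CHF 34000 − CHF 13400 = CHF 20600
  Base: CHF 556000 − CHF 20600 = CHF 535400
  CHF 535400 × 18% = CHF 96372

Excess of supplementary minimum tax over standard income tax: CHF 96372 − CHF 69070 = CHF 27302.

CHF 27302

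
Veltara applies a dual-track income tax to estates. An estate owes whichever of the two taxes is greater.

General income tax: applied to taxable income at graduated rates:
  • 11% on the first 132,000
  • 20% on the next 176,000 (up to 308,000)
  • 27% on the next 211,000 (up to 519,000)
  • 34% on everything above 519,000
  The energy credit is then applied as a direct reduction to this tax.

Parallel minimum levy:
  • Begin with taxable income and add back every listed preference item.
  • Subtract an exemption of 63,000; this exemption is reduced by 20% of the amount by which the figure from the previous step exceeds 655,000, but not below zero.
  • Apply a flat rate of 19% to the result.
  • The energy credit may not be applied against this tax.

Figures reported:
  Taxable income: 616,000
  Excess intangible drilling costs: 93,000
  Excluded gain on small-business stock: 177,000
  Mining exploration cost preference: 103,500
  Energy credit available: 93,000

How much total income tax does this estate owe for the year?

188,005

General income tax:
  132,000 × 11% = 14,520
  176,000 × 20% = 35,200
  211,000 × 27% = 56,970
  97,000 × 34% = 32,980
  → 139,670
  Less energy credit 93,000 → 46,670

Parallel minimum levy:
  Adjusted income: 616,000 + 93,000 + 177,000 + 103,500 = 989,500
  Exemption: 20% × (989,500 − 655,000) = 66,900 ≥ 63,000, so the exemption is fully phased out
  Base: 989,500 − 0 = 989,500
  989,500 × 19% = 188,005

188,005 > 46,670, so the parallel minimum levy is the binding amount.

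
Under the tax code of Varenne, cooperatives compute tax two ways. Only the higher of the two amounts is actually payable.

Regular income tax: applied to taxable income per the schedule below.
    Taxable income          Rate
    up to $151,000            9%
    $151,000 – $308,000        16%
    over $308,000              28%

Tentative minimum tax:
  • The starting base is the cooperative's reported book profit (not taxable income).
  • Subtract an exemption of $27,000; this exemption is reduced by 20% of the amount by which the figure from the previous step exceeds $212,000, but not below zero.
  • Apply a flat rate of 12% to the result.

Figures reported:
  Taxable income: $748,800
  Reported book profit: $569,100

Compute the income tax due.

Tentative minimum tax:
  Base (reported book profit): $569,100
  Exemption: 20% × ($569,100 − $212,000) = $71,420 ≥ $27,000, so the exemption is fully phased out
  Base: $569,100 − $0 = $569,100
  $569,100 × 12% = $68,292

Regular income tax:
  $151,000 × 9% = $13,590
  $157,000 × 16% = $25,120
  $440,800 × 28% = $123,424
  → $162,134

$162,134 > $68,292, so the regular income tax governs.

$162,134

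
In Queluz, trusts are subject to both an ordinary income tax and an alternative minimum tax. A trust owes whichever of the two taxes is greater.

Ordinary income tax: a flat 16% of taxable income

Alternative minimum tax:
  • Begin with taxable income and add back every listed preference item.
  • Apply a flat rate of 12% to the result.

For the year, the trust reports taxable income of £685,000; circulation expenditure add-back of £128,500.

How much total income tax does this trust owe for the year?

Alternative minimum tax:
  Adjusted income: £685,000 + £128,500 = £813,500
  £813,500 × 12% = £97,620

Ordinary income tax:
  £685,000 × 16% = £109,600

£109,600 > £97,620, so the ordinary income tax governs.

£109,600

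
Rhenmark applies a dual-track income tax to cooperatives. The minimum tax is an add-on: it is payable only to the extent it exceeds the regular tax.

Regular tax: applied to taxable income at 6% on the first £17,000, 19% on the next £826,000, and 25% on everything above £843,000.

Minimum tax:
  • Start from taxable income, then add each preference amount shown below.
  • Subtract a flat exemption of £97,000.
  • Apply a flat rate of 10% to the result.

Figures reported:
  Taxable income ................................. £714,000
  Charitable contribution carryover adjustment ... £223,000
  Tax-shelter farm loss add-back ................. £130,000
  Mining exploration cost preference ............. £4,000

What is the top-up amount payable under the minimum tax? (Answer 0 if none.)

Minimum tax:
  Adjusted income: £714,000 + £223,000 + £130,000 + £4,000 = £1,071,000
  Less exemption £97,000 → base £974,000
  £974,000 × 10% = £97,400

Regular tax:
  £17,000 × 6% = £1,020
  £697,000 × 19% = £132,430
  → £133,450

£97,400 ≤ £133,450, so no add-on is due.

£0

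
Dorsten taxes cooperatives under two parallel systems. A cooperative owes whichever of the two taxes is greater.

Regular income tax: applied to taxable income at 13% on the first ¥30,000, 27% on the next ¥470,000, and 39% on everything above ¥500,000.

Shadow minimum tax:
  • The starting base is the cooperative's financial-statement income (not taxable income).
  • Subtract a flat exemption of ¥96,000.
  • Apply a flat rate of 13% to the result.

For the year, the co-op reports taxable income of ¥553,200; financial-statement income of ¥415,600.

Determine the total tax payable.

¥151,548

Regular income tax:
  ¥30,000 × 13% = ¥3,900
  ¥470,000 × 27% = ¥126,900
  ¥53,200 × 39% = ¥20,748
  → ¥151,548

Shadow minimum tax:
  Base (financial-statement income): ¥415,600
  Less exemption ¥96,000 → base ¥319,600
  ¥319,600 × 13% = ¥41,548

¥151,548 > ¥41,548, so the regular income tax governs.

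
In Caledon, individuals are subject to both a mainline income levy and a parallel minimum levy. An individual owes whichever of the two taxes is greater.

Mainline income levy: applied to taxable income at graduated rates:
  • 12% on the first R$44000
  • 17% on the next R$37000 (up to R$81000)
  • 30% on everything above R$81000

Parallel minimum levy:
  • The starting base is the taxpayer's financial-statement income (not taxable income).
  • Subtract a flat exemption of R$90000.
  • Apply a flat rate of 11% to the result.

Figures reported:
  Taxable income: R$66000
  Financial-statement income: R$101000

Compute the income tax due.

R$9020

Mainline income levy:
  R$44000 × 12% = R$5280
  R$22000 × 17% = R$3740
  → R$9020

Parallel minimum levy:
  Base (financial-statement income): R$101000
  Less exemption R$90000 → base R$11000
  R$11000 × 11% = R$1210

R$9020 > R$1210, so the mainline income levy governs.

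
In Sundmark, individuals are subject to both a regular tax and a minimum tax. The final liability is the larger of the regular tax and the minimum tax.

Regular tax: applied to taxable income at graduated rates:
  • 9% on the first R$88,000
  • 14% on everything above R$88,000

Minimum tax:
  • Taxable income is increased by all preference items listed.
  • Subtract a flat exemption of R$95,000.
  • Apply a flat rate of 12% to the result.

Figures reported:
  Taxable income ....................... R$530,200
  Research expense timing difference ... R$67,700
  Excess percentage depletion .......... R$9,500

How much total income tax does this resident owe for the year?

R$69,828

Minimum tax:
  Adjusted income: R$530,200 + R$67,700 + R$9,500 = R$607,400
  Less exemption R$95,000 → base R$512,400
  R$512,400 × 12% = R$61,488

Regular tax:
  R$88,000 × 9% = R$7,920
  R$442,200 × 14% = R$61,908
  → R$69,828

R$69,828 > R$61,488, so the regular tax governs.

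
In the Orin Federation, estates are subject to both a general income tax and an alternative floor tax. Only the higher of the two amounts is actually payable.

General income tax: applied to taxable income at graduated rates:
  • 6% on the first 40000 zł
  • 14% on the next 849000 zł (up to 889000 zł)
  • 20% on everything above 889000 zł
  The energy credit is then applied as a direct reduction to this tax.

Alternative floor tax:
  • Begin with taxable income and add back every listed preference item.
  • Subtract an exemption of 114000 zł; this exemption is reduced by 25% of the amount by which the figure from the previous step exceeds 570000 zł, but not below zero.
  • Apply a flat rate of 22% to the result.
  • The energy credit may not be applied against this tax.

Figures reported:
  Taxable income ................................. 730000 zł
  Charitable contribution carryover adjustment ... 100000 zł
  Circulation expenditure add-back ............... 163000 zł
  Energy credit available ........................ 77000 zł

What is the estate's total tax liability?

216645 zł

General income tax:
  40000 zł × 6% = 2400 zł
  690000 zł × 14% = 96600 zł
  → 99000 zł
  Less energy credit 77000 zł → 22000 zł

Alternative floor tax:
  Adjusted income: 730000 zł + 100000 zł + 163000 zł = 993000 zł
  Exemption: 114000 zł − 25% × (993000 zł − 570000 zł) = 114000 zł − 105750 zł = 8250 zł
  Base: 993000 zł − 8250 zł = 984750 zł
  984750 zł × 22% = 216645 zł

216645 zł > 22000 zł, so the alternative floor tax is the binding amount.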